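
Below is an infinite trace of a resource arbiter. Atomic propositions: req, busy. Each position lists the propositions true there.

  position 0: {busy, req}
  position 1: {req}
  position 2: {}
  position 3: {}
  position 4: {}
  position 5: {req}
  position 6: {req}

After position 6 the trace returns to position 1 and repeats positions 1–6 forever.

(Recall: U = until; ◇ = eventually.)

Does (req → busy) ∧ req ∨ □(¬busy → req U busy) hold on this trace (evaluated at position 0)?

Yes

¬busy → req U busy must hold at every position from 0 onward. It fails at position 1, so □(¬busy → req U busy) is false.
Positions where ¬busy holds: 1, 2, 3, 4, 5, 6.
Check req U busy at each: 1→fails, 2→fails, 3→fails, 4→fails, 5→fails, 6→fails.
At position 0: (req → busy) ∧ req is true; □(¬busy → req U busy) is false; so (req → busy) ∧ req ∨ □(¬busy → req U busy) is true.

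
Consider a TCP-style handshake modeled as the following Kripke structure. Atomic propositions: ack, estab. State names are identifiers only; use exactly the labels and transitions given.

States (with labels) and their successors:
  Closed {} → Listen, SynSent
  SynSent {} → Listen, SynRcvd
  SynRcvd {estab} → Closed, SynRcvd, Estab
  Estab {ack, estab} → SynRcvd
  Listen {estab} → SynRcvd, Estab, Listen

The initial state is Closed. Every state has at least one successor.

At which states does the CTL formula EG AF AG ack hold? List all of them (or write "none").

States satisfying AF AG ack: ∅.
States satisfying EG AF AG ack: ∅.

none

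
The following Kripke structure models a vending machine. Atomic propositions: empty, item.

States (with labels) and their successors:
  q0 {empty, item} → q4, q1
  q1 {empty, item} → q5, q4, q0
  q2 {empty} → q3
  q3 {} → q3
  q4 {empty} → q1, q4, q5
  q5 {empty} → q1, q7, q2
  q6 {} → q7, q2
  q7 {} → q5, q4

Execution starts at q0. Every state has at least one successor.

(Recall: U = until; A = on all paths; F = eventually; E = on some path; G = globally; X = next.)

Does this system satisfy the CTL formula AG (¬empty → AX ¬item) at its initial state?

States satisfying ¬empty → AX ¬item: {q0, q1, q2, q3, q4, q5, q6, q7}.
States satisfying AG (¬empty → AX ¬item): {q0, q1, q2, q3, q4, q5, q6, q7}.
Every state reachable from q0 satisfies ¬empty → AX ¬item.
q0 ∈ Sat(AG (¬empty → AX ¬item)).

Holds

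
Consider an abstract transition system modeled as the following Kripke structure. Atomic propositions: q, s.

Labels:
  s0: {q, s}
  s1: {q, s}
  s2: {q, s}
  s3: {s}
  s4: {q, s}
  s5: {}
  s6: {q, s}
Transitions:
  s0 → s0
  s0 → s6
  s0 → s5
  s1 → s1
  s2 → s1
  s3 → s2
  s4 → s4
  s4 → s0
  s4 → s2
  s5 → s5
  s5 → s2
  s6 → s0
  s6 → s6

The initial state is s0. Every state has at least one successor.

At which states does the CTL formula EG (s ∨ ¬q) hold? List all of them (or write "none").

States satisfying s ∨ ¬q: {s0, s1, s2, s3, s4, s5, s6}.
States satisfying EG (s ∨ ¬q): {s0, s1, s2, s3, s4, s5, s6}.

{s0, s1, s2, s3, s4, s5, s6}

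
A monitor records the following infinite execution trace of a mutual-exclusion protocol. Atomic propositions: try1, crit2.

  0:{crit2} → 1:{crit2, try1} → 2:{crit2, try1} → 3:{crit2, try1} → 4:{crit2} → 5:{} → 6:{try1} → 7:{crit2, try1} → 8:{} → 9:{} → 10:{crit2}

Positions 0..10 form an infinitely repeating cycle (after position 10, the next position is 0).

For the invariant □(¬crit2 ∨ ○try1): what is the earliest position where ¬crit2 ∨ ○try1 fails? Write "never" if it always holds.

Check ¬crit2 ∨ ○try1 at each position in order: 0 ✓, 1 ✓, 2 ✓.
At position 3 the labels are {crit2, try1} and the next position 4 has {crit2}, so ¬crit2 ∨ ○try1 is false there. This is the first violation.

3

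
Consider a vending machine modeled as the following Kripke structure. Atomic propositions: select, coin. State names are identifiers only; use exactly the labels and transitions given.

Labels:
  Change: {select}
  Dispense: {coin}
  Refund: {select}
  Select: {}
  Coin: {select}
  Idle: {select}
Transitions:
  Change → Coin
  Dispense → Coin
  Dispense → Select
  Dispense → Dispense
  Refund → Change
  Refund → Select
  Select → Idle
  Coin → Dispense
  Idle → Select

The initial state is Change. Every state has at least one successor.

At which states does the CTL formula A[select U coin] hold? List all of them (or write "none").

States satisfying select: {Change, Refund, Coin, Idle}.
States satisfying coin: {Dispense}.
States satisfying A[select U coin]: {Change, Dispense, Coin}.

{Change, Dispense, Coin}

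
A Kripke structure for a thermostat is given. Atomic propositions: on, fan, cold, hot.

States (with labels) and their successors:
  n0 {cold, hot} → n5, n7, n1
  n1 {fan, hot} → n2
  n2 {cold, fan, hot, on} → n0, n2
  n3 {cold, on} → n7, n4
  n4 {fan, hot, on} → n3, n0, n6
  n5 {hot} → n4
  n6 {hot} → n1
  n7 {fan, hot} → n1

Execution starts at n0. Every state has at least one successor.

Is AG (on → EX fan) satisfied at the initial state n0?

States satisfying on → EX fan: {n0, n1, n2, n3, n5, n6, n7}.
States satisfying AG (on → EX fan): ∅.
n4 is reachable from n0 and violates on → EX fan, so AG fails at n0.
n0 ∉ Sat(AG (on → EX fan)).

Violated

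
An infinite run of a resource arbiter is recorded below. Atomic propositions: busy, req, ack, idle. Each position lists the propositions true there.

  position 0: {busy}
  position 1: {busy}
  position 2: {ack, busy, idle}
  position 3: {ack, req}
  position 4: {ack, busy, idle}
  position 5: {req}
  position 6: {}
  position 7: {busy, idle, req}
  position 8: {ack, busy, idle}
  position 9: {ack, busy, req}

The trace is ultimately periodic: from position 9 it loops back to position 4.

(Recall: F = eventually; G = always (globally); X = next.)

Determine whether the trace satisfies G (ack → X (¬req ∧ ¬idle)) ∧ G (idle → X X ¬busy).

No

ack → X (¬req ∧ ¬idle) must hold at every position from 0 onward. It fails at position 2, so G (ack → X (¬req ∧ ¬idle)) is false.
Positions where ack holds: 2, 3, 4, 8, 9.
Check X (¬req ∧ ¬idle) at each: 2→fails, 3→fails, 4→fails, 8→fails, 9→fails.
idle → X X ¬busy must hold at every position from 0 onward. It fails at position 2, so G (idle → X X ¬busy) is false.
Positions where idle holds: 2, 4, 7, 8.
Check X X ¬busy at each: 2→fails, 4→ok, 7→fails, 8→fails.
At position 0: G (ack → X (¬req ∧ ¬idle)) is false; G (idle → X X ¬busy) is false; so G (ack → X (¬req ∧ ¬idle)) ∧ G (idle → X X ¬busy) is false.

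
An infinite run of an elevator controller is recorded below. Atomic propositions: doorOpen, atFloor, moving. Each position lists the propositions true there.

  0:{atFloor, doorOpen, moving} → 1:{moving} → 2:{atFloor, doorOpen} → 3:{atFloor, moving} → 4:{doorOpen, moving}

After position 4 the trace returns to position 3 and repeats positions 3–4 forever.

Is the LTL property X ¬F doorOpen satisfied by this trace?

Does not hold

The position after 0 is 1; ¬F doorOpen is false there.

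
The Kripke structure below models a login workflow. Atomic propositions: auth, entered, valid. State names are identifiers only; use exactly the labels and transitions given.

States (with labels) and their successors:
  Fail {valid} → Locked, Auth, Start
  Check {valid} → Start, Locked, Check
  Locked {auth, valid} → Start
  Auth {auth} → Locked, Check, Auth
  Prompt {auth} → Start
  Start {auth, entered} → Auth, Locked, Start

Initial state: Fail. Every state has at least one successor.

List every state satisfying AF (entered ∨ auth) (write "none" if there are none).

{Fail, Locked, Auth, Prompt, Start}

States satisfying entered ∨ auth: {Locked, Auth, Prompt, Start}.
States satisfying AF (entered ∨ auth): {Fail, Locked, Auth, Prompt, Start}.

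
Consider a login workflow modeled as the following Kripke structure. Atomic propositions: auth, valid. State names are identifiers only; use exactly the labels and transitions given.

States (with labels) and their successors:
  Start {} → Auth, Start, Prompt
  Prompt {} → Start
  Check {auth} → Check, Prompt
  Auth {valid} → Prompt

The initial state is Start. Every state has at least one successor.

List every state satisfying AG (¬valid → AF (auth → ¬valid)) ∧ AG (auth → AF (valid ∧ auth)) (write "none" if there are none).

{Start, Prompt, Auth}

States satisfying ¬valid → AF (auth → ¬valid): {Start, Prompt, Check, Auth}.
States satisfying AG (¬valid → AF (auth → ¬valid)): {Start, Prompt, Check, Auth}.
States satisfying auth → AF (valid ∧ auth): {Start, Prompt, Auth}.
States satisfying AG (auth → AF (valid ∧ auth)): {Start, Prompt, Auth}.
States satisfying AG (¬valid → AF (auth → ¬valid)) ∧ AG (auth → AF (valid ∧ auth)): {Start, Prompt, Auth}.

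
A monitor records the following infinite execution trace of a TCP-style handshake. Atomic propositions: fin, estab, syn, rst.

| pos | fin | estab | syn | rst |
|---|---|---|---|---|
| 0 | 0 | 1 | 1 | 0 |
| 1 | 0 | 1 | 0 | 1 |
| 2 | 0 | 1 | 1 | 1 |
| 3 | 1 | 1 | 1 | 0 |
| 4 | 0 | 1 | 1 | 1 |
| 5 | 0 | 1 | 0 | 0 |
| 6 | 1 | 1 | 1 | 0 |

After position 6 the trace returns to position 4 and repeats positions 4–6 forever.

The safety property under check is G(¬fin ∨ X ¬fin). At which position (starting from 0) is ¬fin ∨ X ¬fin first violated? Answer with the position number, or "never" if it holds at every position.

never

¬fin ∨ X ¬fin holds at every position 0..6, and those are all the positions the trace ever visits, so the invariant G(¬fin ∨ X ¬fin) is never violated.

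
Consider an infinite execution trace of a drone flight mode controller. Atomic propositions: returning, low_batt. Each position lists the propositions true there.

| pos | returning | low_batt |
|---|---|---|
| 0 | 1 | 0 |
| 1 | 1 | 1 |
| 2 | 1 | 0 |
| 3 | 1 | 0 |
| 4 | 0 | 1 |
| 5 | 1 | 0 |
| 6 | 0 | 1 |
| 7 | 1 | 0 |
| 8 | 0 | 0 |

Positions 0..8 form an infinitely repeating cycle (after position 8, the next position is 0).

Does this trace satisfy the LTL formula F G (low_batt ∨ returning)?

No

G (low_batt ∨ returning) is false at every position 0..8, so it never becomes true and F G (low_batt ∨ returning) fails.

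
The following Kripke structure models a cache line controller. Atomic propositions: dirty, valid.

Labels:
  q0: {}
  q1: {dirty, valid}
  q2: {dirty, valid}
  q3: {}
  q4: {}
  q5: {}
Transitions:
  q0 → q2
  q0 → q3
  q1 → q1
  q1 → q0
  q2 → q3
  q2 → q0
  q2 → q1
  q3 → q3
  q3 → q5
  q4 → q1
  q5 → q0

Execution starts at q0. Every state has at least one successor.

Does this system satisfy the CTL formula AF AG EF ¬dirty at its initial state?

Yes

States satisfying AG EF ¬dirty: {q0, q1, q2, q3, q4, q5}.
States satisfying AF AG EF ¬dirty: {q0, q1, q2, q3, q4, q5}.
q0 ∈ Sat(AF AG EF ¬dirty).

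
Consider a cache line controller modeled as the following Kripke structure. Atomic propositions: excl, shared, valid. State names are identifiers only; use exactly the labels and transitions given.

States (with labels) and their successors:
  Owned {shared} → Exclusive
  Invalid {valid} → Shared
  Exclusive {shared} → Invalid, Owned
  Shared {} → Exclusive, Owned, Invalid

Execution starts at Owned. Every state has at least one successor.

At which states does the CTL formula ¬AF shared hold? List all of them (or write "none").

{Invalid, Shared}

States satisfying shared: {Owned, Exclusive}.
States satisfying AF shared: {Owned, Exclusive}.
States satisfying ¬AF shared: {Invalid, Shared}.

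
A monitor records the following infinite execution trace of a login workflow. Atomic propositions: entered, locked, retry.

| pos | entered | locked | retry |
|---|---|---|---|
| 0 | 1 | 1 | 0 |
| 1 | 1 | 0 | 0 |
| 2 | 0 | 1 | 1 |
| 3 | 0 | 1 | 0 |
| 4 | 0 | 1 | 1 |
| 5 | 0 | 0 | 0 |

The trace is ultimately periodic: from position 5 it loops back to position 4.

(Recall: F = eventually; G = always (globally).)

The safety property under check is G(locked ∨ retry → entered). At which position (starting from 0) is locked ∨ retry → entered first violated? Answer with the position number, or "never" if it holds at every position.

2

Check locked ∨ retry → entered at each position in order: 0 ✓, 1 ✓.
At position 2 the labels are {locked, retry}, so locked ∨ retry → entered is false there. This is the first violation.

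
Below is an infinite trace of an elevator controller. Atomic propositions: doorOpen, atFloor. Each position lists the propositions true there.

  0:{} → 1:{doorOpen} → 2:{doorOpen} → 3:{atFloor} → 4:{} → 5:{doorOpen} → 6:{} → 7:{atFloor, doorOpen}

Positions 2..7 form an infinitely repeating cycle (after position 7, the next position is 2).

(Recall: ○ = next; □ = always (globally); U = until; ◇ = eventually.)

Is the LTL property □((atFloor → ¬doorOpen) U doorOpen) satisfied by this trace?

(atFloor → ¬doorOpen) U doorOpen holds at every position 0..7, and those are all positions ever visited, so □((atFloor → ¬doorOpen) U doorOpen) holds.

Holds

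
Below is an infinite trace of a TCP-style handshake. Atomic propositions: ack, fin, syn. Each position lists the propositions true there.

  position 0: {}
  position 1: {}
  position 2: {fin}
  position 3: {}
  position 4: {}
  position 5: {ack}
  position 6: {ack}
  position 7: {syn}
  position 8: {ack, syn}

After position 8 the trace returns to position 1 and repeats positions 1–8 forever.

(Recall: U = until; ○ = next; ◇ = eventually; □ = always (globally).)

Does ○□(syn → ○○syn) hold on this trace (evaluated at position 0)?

The position after 0 is 1; □(syn → ○○syn) is false there.

No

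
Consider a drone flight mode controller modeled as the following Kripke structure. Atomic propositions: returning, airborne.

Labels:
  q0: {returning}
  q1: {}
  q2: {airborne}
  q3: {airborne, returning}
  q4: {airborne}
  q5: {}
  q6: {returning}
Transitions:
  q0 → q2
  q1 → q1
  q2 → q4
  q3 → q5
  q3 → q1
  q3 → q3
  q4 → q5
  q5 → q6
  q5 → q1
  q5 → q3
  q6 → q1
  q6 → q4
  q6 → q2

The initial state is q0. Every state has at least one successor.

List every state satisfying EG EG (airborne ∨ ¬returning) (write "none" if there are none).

States satisfying EG (airborne ∨ ¬returning): {q1, q2, q3, q4, q5}.
States satisfying EG EG (airborne ∨ ¬returning): {q1, q2, q3, q4, q5}.

{q1, q2, q3, q4, q5}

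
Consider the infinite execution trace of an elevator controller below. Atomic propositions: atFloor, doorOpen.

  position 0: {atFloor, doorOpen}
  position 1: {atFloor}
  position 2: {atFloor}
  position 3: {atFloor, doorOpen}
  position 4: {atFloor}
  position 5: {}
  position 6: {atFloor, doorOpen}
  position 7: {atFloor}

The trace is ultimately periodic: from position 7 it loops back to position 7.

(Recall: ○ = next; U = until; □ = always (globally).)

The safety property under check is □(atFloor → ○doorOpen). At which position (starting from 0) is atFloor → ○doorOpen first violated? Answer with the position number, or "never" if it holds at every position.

0

At position 0 the labels are {atFloor, doorOpen} and the next position 1 has {atFloor}, so atFloor → ○doorOpen is false there. This is the first violation.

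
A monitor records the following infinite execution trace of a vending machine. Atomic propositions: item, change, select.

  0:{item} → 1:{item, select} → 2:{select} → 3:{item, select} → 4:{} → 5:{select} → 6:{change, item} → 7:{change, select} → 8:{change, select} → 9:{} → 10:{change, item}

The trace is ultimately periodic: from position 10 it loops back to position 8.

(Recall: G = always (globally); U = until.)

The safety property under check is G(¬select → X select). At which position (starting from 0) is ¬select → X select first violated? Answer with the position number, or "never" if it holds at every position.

Check ¬select → X select at each position in order: 0 ✓, 1 ✓, 2 ✓, 3 ✓, 4 ✓, 5 ✓, 6 ✓, 7 ✓, 8 ✓.
At position 9 the labels are {} and the next position 10 has {change, item}, so ¬select → X select is false there. This is the first violation.

9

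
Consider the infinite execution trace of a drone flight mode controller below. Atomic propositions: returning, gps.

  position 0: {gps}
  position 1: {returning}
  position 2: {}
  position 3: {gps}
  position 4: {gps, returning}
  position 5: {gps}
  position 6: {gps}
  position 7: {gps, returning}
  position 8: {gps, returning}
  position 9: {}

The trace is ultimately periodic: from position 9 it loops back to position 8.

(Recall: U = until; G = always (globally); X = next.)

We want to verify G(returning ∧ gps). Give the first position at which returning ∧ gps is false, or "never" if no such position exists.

At position 0 the labels are {gps}, so returning ∧ gps is false there. This is the first violation.

0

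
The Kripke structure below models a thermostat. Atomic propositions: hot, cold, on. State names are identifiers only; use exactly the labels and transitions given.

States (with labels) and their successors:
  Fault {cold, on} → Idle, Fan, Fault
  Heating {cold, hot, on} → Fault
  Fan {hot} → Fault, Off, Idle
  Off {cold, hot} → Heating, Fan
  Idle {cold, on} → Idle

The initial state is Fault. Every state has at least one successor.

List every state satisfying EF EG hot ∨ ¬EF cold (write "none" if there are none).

States satisfying EG hot: {Fan, Off}.
States satisfying EF EG hot: {Fault, Heating, Fan, Off}.
States satisfying cold: {Fault, Heating, Off, Idle}.
States satisfying EF cold: {Fault, Heating, Fan, Off, Idle}.
States satisfying ¬EF cold: ∅.
States satisfying EF EG hot ∨ ¬EF cold: {Fault, Heating, Fan, Off}.

{Fault, Heating, Fan, Off}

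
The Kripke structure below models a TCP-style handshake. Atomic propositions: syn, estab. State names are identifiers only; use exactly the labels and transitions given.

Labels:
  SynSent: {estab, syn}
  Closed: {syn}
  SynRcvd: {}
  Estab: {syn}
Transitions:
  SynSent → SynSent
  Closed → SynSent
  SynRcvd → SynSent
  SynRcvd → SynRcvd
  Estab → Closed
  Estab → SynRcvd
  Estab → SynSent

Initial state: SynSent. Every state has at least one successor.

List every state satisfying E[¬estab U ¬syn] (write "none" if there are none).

{SynRcvd, Estab}

States satisfying ¬estab: {Closed, SynRcvd, Estab}.
States satisfying ¬syn: {SynRcvd}.
States satisfying E[¬estab U ¬syn]: {SynRcvd, Estab}.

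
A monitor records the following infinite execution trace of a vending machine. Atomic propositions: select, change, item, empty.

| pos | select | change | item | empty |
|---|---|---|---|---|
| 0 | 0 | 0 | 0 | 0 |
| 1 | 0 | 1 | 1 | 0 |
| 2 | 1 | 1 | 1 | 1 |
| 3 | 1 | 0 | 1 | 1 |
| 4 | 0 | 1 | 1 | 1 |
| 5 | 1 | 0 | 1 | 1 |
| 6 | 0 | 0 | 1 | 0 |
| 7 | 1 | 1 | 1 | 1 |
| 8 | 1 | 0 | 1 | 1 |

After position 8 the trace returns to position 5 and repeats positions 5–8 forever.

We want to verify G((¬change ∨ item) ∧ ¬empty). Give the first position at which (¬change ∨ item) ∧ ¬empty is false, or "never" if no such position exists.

Check (¬change ∨ item) ∧ ¬empty at each position in order: 0 ✓, 1 ✓.
At position 2 the labels are {change, empty, item, select}, so (¬change ∨ item) ∧ ¬empty is false there. This is the first violation.

2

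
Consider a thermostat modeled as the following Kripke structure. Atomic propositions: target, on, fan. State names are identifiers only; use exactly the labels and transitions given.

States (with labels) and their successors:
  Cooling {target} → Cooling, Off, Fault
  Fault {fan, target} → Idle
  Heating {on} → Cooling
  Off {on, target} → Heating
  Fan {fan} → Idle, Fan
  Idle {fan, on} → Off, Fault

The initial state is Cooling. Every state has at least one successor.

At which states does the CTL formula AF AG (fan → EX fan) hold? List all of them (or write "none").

{Cooling, Fault, Heating, Off, Fan, Idle}

States satisfying AG (fan → EX fan): {Cooling, Fault, Heating, Off, Fan, Idle}.
States satisfying AF AG (fan → EX fan): {Cooling, Fault, Heating, Off, Fan, Idle}.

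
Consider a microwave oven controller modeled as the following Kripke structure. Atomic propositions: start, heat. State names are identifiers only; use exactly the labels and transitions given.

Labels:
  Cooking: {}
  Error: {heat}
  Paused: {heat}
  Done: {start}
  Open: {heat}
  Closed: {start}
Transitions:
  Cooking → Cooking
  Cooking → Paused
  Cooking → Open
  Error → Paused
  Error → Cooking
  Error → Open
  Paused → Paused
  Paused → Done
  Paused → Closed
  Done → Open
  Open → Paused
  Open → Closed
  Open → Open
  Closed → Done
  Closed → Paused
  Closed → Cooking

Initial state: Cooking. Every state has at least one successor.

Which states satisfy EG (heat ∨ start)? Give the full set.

{Error, Paused, Done, Open, Closed}

States satisfying heat ∨ start: {Error, Paused, Done, Open, Closed}.
States satisfying EG (heat ∨ start): {Error, Paused, Done, Open, Closed}.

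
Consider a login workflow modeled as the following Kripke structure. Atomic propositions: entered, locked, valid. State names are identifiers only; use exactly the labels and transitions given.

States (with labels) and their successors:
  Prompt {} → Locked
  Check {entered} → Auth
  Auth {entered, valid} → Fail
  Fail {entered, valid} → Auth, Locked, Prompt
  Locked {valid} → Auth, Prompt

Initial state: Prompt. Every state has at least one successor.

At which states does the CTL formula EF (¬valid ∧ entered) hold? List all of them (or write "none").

{Check}

States satisfying ¬valid ∧ entered: {Check}.
States satisfying EF (¬valid ∧ entered): {Check}.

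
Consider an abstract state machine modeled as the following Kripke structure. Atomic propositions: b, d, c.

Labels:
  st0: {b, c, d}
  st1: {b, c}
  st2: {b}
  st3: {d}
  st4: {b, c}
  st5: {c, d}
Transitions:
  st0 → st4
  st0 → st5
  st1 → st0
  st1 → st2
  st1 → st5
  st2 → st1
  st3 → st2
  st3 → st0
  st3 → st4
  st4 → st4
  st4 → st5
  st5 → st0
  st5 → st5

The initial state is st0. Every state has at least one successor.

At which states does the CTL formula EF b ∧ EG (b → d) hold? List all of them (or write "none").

States satisfying b: {st0, st1, st2, st4}.
States satisfying EF b: {st0, st1, st2, st3, st4, st5}.
States satisfying b → d: {st0, st3, st5}.
States satisfying EG (b → d): {st0, st3, st5}.
States satisfying EF b ∧ EG (b → d): {st0, st3, st5}.

{st0, st3, st5}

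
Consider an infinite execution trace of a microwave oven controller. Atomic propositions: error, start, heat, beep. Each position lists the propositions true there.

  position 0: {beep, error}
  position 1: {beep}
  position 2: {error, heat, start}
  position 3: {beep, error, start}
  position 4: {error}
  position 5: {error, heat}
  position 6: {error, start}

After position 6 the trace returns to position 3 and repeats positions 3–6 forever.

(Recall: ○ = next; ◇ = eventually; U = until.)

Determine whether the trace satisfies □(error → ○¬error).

No

error → ○¬error must hold at every position from 0 onward. It fails at position 2, so □(error → ○¬error) is false.
Positions where error holds: 0, 2, 3, 4, 5, 6.
Check ○¬error at each: 0→ok, 2→fails, 3→fails, 4→fails, 5→fails, 6→fails.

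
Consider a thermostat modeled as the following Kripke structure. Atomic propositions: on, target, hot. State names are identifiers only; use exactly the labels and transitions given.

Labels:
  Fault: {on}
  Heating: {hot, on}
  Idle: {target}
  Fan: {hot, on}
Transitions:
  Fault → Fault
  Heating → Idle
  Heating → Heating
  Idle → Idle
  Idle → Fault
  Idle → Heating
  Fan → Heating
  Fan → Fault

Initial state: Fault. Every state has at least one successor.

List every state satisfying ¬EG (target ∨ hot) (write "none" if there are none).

{Fault}

States satisfying target ∨ hot: {Heating, Idle, Fan}.
States satisfying EG (target ∨ hot): {Heating, Idle, Fan}.
States satisfying ¬EG (target ∨ hot): {Fault}.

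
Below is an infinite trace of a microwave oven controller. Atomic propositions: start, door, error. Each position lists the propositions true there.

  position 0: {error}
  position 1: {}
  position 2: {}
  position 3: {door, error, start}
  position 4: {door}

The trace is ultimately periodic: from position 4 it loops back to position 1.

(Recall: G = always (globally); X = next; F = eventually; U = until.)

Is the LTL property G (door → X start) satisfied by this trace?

door → X start must hold at every position from 0 onward. It fails at position 3, so G (door → X start) is false.
Positions where door holds: 3, 4.
Check X start at each: 3→fails, 4→fails.

Violated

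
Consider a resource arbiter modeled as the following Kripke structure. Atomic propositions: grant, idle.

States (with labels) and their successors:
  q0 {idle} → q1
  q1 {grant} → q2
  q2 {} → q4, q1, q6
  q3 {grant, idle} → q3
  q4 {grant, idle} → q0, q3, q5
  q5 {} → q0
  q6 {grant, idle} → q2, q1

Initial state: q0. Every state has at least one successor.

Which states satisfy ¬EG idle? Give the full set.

States satisfying idle: {q0, q3, q4, q6}.
States satisfying EG idle: {q3, q4}.
States satisfying ¬EG idle: {q0, q1, q2, q5, q6}.

{q0, q1, q2, q5, q6}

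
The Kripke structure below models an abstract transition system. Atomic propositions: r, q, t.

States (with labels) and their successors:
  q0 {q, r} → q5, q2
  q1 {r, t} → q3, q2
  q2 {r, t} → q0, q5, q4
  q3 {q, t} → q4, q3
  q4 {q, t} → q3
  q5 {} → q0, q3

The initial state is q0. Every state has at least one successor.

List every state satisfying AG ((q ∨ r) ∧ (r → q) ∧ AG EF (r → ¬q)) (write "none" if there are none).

{q3, q4}

States satisfying (q ∨ r) ∧ (r → q) ∧ AG EF (r → ¬q): {q0, q3, q4}.
States satisfying AG ((q ∨ r) ∧ (r → q) ∧ AG EF (r → ¬q)): {q3, q4}.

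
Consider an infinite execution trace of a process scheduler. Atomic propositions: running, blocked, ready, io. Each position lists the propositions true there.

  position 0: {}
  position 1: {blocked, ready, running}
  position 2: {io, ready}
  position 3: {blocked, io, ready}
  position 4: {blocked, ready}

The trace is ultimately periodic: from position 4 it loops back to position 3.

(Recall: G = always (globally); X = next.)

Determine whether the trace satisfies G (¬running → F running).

¬running → F running must hold at every position from 0 onward. It fails at position 2, so G (¬running → F running) is false.
Positions where ¬running holds: 0, 2, 3, 4.
Check F running at each: 0→ok, 2→fails, 3→fails, 4→fails.

Violated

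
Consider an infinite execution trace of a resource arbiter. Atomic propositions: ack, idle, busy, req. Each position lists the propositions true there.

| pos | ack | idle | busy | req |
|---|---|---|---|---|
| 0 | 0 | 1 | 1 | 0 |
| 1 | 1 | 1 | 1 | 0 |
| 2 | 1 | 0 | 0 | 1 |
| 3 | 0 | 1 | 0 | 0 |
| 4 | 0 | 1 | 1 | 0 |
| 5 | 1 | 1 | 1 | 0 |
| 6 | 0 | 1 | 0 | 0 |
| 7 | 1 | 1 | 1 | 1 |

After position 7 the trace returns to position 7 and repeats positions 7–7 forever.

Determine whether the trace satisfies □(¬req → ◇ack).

Satisfied

¬req → ◇ack holds at every position 0..7, and those are all positions ever visited, so □(¬req → ◇ack) holds.
Positions where ¬req holds: 0, 1, 3, 4, 5, 6.
Check ◇ack at each: 0→ok, 1→ok, 3→ok, 4→ok, 5→ok, 6→ok.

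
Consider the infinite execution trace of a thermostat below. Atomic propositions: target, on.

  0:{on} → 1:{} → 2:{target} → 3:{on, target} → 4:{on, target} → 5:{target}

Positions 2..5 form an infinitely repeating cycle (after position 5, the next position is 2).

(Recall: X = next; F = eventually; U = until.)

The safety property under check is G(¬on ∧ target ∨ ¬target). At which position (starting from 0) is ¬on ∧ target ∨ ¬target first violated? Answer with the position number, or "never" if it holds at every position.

3

Check ¬on ∧ target ∨ ¬target at each position in order: 0 ✓, 1 ✓, 2 ✓.
At position 3 the labels are {on, target}, so ¬on ∧ target ∨ ¬target is false there. This is the first violation.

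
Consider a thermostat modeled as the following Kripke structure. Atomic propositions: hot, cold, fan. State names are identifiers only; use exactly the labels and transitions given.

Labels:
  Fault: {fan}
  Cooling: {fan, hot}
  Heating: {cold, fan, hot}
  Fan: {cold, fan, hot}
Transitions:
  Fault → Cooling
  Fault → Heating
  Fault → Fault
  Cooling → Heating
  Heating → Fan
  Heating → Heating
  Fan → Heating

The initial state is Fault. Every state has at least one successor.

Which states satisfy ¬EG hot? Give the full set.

{Fault}

States satisfying hot: {Cooling, Heating, Fan}.
States satisfying EG hot: {Cooling, Heating, Fan}.
States satisfying ¬EG hot: {Fault}.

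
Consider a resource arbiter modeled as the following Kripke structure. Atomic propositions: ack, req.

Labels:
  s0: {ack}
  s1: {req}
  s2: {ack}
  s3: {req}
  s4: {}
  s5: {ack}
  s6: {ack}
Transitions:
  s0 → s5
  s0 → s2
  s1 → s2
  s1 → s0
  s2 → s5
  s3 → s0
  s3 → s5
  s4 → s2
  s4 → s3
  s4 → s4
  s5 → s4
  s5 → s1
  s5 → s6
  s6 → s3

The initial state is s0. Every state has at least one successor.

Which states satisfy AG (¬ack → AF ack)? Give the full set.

States satisfying ¬ack → AF ack: {s0, s1, s2, s3, s5, s6}.
States satisfying AG (¬ack → AF ack): ∅.

none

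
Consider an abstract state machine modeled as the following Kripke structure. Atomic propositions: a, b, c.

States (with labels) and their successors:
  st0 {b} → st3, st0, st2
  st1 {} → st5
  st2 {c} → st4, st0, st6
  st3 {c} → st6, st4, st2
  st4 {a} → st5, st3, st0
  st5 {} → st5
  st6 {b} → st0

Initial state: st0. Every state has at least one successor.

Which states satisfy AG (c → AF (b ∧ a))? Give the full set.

{st1, st5}

States satisfying c → AF (b ∧ a): {st0, st1, st4, st5, st6}.
States satisfying AG (c → AF (b ∧ a)): {st1, st5}.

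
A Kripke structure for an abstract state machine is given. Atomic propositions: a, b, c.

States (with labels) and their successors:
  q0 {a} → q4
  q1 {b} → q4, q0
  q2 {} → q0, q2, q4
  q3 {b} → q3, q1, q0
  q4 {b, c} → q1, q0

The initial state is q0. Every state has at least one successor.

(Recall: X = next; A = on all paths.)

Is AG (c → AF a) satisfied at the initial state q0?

No

States satisfying c → AF a: {q0, q1, q2, q3}.
States satisfying AG (c → AF a): ∅.
q4 is reachable from q0 and violates c → AF a, so AG fails at q0.
q0 ∉ Sat(AG (c → AF a)).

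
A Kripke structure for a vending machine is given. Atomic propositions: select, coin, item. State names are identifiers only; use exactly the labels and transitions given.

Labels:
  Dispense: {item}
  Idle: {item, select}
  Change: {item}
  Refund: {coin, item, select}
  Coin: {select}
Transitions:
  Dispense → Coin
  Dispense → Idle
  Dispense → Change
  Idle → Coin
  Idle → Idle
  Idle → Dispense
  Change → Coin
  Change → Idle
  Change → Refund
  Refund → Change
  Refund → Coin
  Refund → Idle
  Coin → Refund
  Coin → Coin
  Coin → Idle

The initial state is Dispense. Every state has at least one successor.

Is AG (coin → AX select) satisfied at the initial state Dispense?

No

States satisfying coin → AX select: {Dispense, Idle, Change, Coin}.
States satisfying AG (coin → AX select): ∅.
Refund is reachable from Dispense and violates coin → AX select, so AG fails at Dispense.
Dispense ∉ Sat(AG (coin → AX select)).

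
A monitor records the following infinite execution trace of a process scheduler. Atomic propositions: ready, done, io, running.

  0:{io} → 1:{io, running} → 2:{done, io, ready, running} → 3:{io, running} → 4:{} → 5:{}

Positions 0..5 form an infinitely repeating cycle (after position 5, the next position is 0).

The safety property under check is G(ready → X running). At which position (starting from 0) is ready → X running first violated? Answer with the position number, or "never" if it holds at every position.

never

ready → X running holds at every position 0..5, and those are all the positions the trace ever visits, so the invariant G(ready → X running) is never violated.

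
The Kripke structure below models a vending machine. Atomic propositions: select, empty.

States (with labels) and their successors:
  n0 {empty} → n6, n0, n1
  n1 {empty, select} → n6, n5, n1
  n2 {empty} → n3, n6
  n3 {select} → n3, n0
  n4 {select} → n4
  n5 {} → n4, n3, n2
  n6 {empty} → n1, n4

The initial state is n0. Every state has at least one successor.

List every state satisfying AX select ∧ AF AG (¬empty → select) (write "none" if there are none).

States satisfying select: {n1, n3, n4}.
States satisfying AX select: {n4, n6}.
States satisfying AG (¬empty → select): {n4}.
States satisfying AF AG (¬empty → select): {n4}.
States satisfying AX select ∧ AF AG (¬empty → select): {n4}.

{n4}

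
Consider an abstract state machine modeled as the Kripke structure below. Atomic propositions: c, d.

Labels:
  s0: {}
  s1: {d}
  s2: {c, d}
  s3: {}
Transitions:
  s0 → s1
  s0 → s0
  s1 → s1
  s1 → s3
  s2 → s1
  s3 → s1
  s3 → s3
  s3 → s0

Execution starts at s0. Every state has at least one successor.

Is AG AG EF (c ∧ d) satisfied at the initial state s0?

States satisfying AG EF (c ∧ d): ∅.
States satisfying AG AG EF (c ∧ d): ∅.
s0 is reachable from s0 and violates AG EF (c ∧ d), so AG fails at s0.
s0 ∉ Sat(AG AG EF (c ∧ d)).

Does not hold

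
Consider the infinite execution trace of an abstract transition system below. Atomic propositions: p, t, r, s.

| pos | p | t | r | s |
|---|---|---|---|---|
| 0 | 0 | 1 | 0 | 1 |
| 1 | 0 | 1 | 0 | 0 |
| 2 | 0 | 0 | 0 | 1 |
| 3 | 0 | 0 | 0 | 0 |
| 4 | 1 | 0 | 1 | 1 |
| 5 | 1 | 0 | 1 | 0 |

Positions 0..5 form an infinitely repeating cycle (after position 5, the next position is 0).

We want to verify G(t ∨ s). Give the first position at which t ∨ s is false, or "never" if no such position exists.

Check t ∨ s at each position in order: 0 ✓, 1 ✓, 2 ✓.
At position 3 the labels are {}, so t ∨ s is false there. This is the first violation.

3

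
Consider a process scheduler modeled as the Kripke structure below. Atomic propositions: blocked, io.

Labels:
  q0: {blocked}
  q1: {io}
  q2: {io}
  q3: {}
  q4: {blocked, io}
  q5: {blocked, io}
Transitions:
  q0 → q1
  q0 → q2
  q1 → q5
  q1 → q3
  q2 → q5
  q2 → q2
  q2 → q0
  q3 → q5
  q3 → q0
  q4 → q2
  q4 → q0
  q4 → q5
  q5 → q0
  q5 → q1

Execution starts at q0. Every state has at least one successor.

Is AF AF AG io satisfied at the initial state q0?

States satisfying AF AG io: ∅.
States satisfying AF AF AG io: ∅.
There is a path from q0 along which AF AG io never holds.
q0 ∉ Sat(AF AF AG io).

No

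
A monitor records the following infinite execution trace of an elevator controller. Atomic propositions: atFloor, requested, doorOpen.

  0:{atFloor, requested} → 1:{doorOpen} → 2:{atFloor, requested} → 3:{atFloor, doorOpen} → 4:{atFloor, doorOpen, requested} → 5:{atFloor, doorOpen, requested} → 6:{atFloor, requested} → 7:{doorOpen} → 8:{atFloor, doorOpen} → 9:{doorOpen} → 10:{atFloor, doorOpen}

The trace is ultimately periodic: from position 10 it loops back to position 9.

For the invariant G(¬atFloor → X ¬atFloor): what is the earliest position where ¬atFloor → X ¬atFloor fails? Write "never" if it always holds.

1

Check ¬atFloor → X ¬atFloor at each position in order: 0 ✓.
At position 1 the labels are {doorOpen} and the next position 2 has {atFloor, requested}, so ¬atFloor → X ¬atFloor is false there. This is the first violation.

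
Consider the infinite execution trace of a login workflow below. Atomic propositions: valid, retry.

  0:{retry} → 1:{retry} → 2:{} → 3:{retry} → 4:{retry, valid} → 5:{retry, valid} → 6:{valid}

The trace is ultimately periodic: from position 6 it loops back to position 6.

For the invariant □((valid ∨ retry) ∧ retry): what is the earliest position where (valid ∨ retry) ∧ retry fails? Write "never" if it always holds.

2

Check (valid ∨ retry) ∧ retry at each position in order: 0 ✓, 1 ✓.
At position 2 the labels are {}, so (valid ∨ retry) ∧ retry is false there. This is the first violation.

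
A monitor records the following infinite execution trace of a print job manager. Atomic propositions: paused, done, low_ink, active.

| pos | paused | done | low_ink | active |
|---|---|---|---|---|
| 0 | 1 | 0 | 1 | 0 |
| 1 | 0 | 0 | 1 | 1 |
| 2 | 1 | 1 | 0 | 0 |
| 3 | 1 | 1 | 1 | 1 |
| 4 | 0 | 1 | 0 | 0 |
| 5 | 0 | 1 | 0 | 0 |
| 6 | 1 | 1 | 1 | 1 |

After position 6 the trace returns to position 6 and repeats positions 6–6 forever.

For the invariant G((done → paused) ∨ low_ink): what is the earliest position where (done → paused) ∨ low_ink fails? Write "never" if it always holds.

4

Check (done → paused) ∨ low_ink at each position in order: 0 ✓, 1 ✓, 2 ✓, 3 ✓.
At position 4 the labels are {done}, so (done → paused) ∨ low_ink is false there. This is the first violation.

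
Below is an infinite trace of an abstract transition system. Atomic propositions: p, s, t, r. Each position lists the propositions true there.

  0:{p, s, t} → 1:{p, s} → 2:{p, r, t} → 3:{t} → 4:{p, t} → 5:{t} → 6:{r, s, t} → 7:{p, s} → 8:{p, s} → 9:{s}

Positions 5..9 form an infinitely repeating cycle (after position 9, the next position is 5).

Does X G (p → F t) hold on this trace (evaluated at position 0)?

The position after 0 is 1; G (p → F t) is true there.

Satisfied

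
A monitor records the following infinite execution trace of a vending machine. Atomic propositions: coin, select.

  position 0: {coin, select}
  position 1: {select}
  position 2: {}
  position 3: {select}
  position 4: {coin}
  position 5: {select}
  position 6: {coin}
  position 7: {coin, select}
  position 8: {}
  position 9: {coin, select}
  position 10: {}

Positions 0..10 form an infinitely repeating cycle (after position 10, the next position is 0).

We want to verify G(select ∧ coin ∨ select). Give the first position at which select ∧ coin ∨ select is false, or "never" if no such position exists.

Check select ∧ coin ∨ select at each position in order: 0 ✓, 1 ✓.
At position 2 the labels are {}, so select ∧ coin ∨ select is false there. This is the first violation.

2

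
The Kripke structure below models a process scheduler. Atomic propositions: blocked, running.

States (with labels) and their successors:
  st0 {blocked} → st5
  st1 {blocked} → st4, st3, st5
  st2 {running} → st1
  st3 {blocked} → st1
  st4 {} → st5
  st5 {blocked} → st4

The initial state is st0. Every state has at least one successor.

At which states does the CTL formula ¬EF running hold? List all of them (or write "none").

{st0, st1, st3, st4, st5}

States satisfying running: {st2}.
States satisfying EF running: {st2}.
States satisfying ¬EF running: {st0, st1, st3, st4, st5}.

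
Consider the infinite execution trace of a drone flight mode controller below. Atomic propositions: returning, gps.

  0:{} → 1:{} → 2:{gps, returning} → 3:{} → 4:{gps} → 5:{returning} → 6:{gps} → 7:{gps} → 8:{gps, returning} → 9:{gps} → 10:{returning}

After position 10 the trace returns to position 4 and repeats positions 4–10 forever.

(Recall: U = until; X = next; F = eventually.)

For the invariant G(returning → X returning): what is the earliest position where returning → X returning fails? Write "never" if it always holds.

2

Check returning → X returning at each position in order: 0 ✓, 1 ✓.
At position 2 the labels are {gps, returning} and the next position 3 has {}, so returning → X returning is false there. This is the first violation.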